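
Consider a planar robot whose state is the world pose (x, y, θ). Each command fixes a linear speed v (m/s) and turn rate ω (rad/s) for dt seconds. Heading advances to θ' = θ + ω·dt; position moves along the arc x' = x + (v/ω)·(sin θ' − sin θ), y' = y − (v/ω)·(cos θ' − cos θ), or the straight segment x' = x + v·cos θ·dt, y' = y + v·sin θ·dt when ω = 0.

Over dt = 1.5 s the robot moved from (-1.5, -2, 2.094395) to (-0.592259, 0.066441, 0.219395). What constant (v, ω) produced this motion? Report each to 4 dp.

v = 1.7500, ω = -1.2500

Δθ = 0.219395 − 2.094395 = -1.875000
ω = Δθ/dt = -1.875000/1.5 = -1.2500
R = −Δy/(cos θ' − cos θ) = -1.4000
v = R·ω = -1.4000·-1.2500 = 1.7500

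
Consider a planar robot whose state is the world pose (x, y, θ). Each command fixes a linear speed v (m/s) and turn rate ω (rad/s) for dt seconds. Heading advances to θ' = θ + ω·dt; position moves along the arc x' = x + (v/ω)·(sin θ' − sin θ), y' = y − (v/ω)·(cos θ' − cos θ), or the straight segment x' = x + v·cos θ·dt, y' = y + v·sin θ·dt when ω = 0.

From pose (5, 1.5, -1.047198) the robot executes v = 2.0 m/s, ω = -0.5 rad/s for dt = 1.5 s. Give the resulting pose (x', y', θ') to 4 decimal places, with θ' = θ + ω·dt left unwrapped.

θ' = -1.0472 + -0.5·1.5 = -1.7972
R = v/ω = 2.0/-0.5 = -4.0000
x' = 5 + -4.0000·(sin -1.7972 − sin -1.0472) = 5.4338
y' = 1.5 − -4.0000·(cos -1.7972 − cos -1.0472) = -1.3979

(5.4338, -1.3979, -1.7972)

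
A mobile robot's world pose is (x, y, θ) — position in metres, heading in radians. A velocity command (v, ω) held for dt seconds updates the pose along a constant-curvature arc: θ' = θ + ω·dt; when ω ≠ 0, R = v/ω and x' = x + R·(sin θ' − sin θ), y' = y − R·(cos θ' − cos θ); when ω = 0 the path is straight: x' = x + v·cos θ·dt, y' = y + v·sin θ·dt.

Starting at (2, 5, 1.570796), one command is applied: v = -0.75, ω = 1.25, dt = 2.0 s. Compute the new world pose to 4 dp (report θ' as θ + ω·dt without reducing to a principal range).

θ' = 1.5708 + 1.25·2.0 = 4.0708
R = v/ω = -0.75/1.25 = -0.6000
x' = 2 + -0.6000·(sin 4.0708 − sin 1.5708) = 3.0807
y' = 5 − -0.6000·(cos 4.0708 − cos 1.5708) = 4.6409

(3.0807, 4.6409, 4.0708)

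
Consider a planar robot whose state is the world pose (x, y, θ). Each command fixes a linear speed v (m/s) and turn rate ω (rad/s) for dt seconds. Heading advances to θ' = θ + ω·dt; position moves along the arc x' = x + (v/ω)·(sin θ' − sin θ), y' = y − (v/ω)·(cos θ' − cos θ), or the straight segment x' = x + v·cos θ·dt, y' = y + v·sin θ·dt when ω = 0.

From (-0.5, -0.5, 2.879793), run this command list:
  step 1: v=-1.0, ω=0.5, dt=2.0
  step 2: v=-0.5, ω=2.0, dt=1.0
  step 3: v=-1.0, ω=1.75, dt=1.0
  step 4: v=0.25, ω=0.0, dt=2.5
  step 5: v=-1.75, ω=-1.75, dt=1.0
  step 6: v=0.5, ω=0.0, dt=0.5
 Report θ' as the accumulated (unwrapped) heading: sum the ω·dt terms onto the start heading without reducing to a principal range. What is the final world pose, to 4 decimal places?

step 1: θ'=3.8798 (R=-2.0000) → pose (1.3636, -0.0475, 3.8798)
step 2: θ'=5.8798 (R=-0.2500) → pose (1.2934, 0.3673, 5.8798)
step 3: θ'=7.6298 (R=-0.5714) → pose (0.5120, -0.0312, 7.6298)
step 4: θ'=7.6298 (straight) → pose (0.6510, 0.5782, 7.6298)
step 5: θ'=5.8798 (R=1.0000) → pose (-0.7166, -0.1192, 5.8798)
step 6: θ'=5.8798 (straight) → pose (-0.4866, -0.2174, 5.8798)

(-0.4866, -0.2174, 5.8798)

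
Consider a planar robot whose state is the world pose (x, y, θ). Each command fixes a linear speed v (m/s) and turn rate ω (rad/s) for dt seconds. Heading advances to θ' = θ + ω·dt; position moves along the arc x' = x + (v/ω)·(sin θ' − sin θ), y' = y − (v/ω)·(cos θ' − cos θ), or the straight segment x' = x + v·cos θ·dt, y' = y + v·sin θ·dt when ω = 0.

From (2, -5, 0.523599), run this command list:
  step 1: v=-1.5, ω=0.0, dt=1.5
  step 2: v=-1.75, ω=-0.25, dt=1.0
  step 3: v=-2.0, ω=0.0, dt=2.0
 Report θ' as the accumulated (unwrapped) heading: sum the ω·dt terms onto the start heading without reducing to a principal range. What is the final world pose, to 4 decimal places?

(-5.4084, -7.8832, 0.2736)

step 1: θ'=0.5236 (straight) → pose (0.0514, -6.1250, 0.5236)
step 2: θ'=0.2736 (R=7.0000) → pose (-1.5572, -6.8025, 0.2736)
step 3: θ'=0.2736 (straight) → pose (-5.4084, -7.8832, 0.2736)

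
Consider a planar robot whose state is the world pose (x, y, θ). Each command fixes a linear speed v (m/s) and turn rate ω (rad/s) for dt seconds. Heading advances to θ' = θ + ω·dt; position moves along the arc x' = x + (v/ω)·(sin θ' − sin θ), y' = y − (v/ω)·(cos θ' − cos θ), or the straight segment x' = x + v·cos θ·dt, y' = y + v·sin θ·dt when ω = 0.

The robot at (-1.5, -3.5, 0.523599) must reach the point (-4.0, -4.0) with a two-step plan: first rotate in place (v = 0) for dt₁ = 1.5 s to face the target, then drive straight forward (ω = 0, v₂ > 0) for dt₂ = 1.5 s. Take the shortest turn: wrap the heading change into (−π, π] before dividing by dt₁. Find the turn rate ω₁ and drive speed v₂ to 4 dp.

heading to target = atan2(-4−-3.5, -4−-1.5) = -2.9442
Δθ = wrap(-2.9442 − 0.5236) = 2.8154; ω₁ = Δθ/dt₁ = 1.8769
distance = √((-4−-1.5)² + (-4−-3.5)²) = 2.5495; v₂ = distance/dt₂ = 1.6997

ω₁ = 1.8769, v₂ = 1.6997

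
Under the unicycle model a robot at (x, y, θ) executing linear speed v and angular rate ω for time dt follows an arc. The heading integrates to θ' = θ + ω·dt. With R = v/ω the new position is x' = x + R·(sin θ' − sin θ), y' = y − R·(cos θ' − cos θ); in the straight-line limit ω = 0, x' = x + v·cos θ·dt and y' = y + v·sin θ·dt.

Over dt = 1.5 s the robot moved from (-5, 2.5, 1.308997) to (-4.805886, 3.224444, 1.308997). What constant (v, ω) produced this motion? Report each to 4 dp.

v = 0.5000, ω = 0.0000

Δθ = 1.308997 − 1.308997 = 0.000000
ω = Δθ/dt = 0.000000/1.5 = 0.0000
ω = 0 → v = (Δx·cos θ + Δy·sin θ)/dt = 0.5000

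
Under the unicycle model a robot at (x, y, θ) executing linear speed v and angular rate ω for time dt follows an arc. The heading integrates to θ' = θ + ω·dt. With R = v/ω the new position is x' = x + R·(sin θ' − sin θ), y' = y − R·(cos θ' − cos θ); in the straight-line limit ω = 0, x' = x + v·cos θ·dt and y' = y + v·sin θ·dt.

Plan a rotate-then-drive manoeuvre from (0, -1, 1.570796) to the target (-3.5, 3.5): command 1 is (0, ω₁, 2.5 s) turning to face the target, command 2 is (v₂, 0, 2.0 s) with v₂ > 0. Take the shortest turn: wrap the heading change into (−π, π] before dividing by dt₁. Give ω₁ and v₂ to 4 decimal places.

heading to target = atan2(3.5−-1, -3.5−0) = 2.2318
Δθ = wrap(2.2318 − 1.5708) = 0.6610; ω₁ = Δθ/dt₁ = 0.2644
distance = √((-3.5−0)² + (3.5−-1)²) = 5.7009; v₂ = distance/dt₂ = 2.8504

ω₁ = 0.2644, v₂ = 2.8504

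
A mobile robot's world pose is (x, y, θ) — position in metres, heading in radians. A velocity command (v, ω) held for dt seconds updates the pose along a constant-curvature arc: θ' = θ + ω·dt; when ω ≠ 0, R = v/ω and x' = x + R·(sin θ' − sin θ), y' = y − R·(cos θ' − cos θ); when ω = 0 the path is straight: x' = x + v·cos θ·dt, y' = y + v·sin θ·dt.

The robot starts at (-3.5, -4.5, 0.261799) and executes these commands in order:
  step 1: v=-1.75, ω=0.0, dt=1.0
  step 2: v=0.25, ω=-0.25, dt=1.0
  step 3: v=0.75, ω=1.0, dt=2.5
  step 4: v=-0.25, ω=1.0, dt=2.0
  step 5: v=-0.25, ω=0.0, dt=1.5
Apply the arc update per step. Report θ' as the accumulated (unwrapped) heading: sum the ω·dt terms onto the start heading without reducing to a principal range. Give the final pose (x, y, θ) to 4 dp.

(-4.0435, -3.0432, 4.5118)

step 1: θ'=0.2618 (straight) → pose (-5.1904, -4.9529, 0.2618)
step 2: θ'=0.0118 (R=-1.0000) → pose (-4.9434, -4.9189, 0.0118)
step 3: θ'=2.5118 (R=0.7500) → pose (-4.5105, -3.5629, 2.5118)
step 4: θ'=4.5118 (R=-0.2500) → pose (-4.1182, -3.4106, 4.5118)
step 5: θ'=4.5118 (straight) → pose (-4.0435, -3.0432, 4.5118)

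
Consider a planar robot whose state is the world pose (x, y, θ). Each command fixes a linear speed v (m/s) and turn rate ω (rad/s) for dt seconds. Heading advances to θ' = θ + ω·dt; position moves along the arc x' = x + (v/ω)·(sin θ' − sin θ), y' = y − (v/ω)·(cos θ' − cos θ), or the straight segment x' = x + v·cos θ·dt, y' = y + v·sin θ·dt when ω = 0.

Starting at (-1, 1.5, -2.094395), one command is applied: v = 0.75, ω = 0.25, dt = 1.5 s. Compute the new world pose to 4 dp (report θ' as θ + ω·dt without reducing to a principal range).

θ' = -2.0944 + 0.25·1.5 = -1.7194
R = v/ω = 0.75/0.25 = 3.0000
x' = -1 + 3.0000·(sin -1.7194 − sin -2.0944) = -1.3689
y' = 1.5 − 3.0000·(cos -1.7194 − cos -2.0944) = 0.4442

(-1.3689, 0.4442, -1.7194)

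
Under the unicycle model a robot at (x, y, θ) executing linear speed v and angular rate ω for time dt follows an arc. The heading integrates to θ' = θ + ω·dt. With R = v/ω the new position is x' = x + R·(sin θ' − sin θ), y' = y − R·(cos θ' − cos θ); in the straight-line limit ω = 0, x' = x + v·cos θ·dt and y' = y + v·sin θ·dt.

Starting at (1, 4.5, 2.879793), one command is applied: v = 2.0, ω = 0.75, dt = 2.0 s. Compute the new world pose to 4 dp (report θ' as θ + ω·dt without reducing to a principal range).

(-2.2107, 2.7949, 4.3798)

θ' = 2.8798 + 0.75·2.0 = 4.3798
R = v/ω = 2.0/0.75 = 2.6667
x' = 1 + 2.6667·(sin 4.3798 − sin 2.8798) = -2.2107
y' = 4.5 − 2.6667·(cos 4.3798 − cos 2.8798) = 2.7949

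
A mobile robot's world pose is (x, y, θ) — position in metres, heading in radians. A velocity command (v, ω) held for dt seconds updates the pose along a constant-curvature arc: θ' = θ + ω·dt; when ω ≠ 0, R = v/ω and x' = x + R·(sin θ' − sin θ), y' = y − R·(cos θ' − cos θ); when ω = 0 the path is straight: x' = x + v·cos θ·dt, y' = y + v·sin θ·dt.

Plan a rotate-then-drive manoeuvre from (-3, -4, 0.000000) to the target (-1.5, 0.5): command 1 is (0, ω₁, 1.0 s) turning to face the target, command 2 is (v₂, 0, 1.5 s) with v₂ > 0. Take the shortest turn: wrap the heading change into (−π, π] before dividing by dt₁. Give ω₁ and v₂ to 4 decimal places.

ω₁ = 1.2490, v₂ = 3.1623

heading to target = atan2(0.5−-4, -1.5−-3) = 1.2490
Δθ = wrap(1.2490 − 0.0000) = 1.2490; ω₁ = Δθ/dt₁ = 1.2490
distance = √((-1.5−-3)² + (0.5−-4)²) = 4.7434; v₂ = distance/dt₂ = 3.1623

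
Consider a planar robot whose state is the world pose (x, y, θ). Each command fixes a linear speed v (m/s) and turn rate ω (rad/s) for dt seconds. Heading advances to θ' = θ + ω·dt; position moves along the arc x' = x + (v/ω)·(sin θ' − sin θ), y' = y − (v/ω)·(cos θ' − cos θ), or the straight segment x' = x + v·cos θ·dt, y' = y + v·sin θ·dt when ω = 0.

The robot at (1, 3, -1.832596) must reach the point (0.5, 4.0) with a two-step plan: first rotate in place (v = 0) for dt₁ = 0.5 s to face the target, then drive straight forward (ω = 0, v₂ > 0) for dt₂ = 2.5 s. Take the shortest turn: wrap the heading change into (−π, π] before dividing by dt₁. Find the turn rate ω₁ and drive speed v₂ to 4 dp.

ω₁ = -4.8323, v₂ = 0.4472

heading to target = atan2(4−3, 0.5−1) = 2.0344
Δθ = wrap(2.0344 − -1.8326) = -2.4161; ω₁ = Δθ/dt₁ = -4.8323
distance = √((0.5−1)² + (4−3)²) = 1.1180; v₂ = distance/dt₂ = 0.4472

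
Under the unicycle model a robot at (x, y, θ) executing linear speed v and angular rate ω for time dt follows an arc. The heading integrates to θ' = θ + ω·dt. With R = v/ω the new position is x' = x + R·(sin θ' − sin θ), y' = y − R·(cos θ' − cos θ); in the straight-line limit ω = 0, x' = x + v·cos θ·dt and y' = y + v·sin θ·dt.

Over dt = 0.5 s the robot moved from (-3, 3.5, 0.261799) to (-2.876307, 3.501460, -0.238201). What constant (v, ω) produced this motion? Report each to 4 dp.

Δθ = -0.238201 − 0.261799 = -0.500000
ω = Δθ/dt = -0.500000/0.5 = -1.0000
R = Δx/(sin θ' − sin θ) = -0.2500
v = R·ω = -0.2500·-1.0000 = 0.2500

v = 0.2500, ω = -1.0000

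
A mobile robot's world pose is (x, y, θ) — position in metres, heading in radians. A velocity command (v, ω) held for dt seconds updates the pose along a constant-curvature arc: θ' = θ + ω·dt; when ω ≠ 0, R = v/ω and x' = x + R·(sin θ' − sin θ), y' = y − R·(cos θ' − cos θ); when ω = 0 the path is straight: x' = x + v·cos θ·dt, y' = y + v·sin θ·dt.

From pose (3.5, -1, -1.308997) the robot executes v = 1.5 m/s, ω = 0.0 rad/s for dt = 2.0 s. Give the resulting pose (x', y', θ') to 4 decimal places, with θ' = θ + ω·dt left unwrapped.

θ' = -1.3090 + 0.0·2.0 = -1.3090
ω = 0 → straight: x' = 3.5 + 1.5·cos(-1.3090)·2.0 = 4.2765
y' = -1 + 1.5·sin(-1.3090)·2.0 = -3.8978

(4.2765, -3.8978, -1.3090)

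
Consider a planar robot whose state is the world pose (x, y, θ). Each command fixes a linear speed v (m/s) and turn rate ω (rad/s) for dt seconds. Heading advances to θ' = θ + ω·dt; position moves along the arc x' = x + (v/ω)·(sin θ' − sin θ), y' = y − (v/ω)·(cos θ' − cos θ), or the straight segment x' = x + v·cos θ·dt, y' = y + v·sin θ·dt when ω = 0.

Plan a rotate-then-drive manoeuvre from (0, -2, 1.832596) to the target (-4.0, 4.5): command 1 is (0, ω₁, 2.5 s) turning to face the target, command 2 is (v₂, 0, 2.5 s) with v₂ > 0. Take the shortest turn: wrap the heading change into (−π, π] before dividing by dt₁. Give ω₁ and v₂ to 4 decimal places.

heading to target = atan2(4.5−-2, -4−0) = 2.1225
Δθ = wrap(2.1225 − 1.8326) = 0.2899; ω₁ = Δθ/dt₁ = 0.1159
distance = √((-4−0)² + (4.5−-2)²) = 7.6322; v₂ = distance/dt₂ = 3.0529

ω₁ = 0.1159, v₂ = 3.0529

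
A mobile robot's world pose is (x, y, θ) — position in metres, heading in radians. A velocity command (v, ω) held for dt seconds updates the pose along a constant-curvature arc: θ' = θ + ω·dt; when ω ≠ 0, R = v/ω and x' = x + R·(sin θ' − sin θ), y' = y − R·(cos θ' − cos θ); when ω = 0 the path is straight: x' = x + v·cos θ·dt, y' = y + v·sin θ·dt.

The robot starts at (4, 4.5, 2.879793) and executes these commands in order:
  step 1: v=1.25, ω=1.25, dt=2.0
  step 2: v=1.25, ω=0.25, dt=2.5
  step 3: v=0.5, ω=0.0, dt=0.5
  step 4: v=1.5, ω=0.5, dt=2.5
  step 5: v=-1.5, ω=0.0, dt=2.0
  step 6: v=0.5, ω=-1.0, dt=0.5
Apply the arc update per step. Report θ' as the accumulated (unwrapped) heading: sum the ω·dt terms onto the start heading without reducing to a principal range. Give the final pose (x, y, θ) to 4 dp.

step 1: θ'=5.3798 (R=1.0000) → pose (2.9557, 2.9151, 5.3798)
step 2: θ'=6.0048 (R=5.0000) → pose (5.5089, 1.2024, 6.0048)
step 3: θ'=6.0048 (straight) → pose (5.7492, 1.1337, 6.0048)
step 4: θ'=7.2548 (R=3.0000) → pose (9.0510, 2.3263, 7.2548)
step 5: θ'=7.2548 (straight) → pose (7.3591, -0.1511, 7.2548)
step 6: θ'=6.7548 (R=-0.5000) → pose (7.5449, 0.0123, 6.7548)

(7.5449, 0.0123, 6.7548)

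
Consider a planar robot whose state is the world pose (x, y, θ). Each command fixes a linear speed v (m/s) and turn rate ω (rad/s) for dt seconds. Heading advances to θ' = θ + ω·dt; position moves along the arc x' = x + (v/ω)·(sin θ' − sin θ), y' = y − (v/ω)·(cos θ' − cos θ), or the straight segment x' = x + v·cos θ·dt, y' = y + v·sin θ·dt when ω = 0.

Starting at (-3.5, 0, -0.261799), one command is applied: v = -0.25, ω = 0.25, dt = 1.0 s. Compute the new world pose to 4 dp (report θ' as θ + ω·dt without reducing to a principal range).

θ' = -0.2618 + 0.25·1.0 = -0.0118
R = v/ω = -0.25/0.25 = -1.0000
x' = -3.5 + -1.0000·(sin -0.0118 − sin -0.2618) = -3.7470
y' = 0 − -1.0000·(cos -0.0118 − cos -0.2618) = 0.0340

(-3.7470, 0.0340, -0.0118)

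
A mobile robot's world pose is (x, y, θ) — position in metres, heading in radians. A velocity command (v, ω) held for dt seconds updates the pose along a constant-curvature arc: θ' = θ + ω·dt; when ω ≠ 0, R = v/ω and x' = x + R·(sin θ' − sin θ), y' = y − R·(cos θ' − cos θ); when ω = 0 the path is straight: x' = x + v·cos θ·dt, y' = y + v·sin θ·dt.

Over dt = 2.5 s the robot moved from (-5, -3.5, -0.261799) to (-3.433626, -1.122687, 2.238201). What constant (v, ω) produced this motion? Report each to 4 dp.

v = 1.5000, ω = 1.0000

Δθ = 2.238201 − -0.261799 = 2.500000
ω = Δθ/dt = 2.500000/2.5 = 1.0000
R = −Δy/(cos θ' − cos θ) = 1.5000
v = R·ω = 1.5000·1.0000 = 1.5000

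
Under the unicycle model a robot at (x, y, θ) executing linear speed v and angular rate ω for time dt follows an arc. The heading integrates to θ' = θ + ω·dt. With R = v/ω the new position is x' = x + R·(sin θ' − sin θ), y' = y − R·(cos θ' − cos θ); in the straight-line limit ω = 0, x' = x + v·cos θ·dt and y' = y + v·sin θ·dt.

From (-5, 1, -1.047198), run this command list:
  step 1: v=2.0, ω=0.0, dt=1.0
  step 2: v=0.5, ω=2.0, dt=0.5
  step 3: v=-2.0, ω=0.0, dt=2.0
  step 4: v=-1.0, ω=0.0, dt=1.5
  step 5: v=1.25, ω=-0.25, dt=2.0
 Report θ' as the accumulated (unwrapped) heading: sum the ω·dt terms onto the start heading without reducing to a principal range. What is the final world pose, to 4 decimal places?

step 1: θ'=-1.0472 (straight) → pose (-4.0000, -0.7321, -1.0472)
step 2: θ'=-0.0472 (R=0.2500) → pose (-3.7953, -0.8568, -0.0472)
step 3: θ'=-0.0472 (straight) → pose (-7.7908, -0.6681, -0.0472)
step 4: θ'=-0.0472 (straight) → pose (-9.2892, -0.5973, -0.0472)
step 5: θ'=-0.5472 (R=-5.0000) → pose (-6.9236, -1.3218, -0.5472)

(-6.9236, -1.3218, -0.5472)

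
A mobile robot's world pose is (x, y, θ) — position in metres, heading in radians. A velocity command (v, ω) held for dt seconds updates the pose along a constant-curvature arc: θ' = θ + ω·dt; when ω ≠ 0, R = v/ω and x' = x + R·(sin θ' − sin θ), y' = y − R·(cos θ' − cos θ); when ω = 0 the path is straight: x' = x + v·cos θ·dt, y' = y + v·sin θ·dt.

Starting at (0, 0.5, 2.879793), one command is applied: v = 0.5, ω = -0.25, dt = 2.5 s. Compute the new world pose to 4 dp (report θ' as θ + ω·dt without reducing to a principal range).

θ' = 2.8798 + -0.25·2.5 = 2.2548
R = v/ω = 0.5/-0.25 = -2.0000
x' = 0 + -2.0000·(sin 2.2548 − sin 2.8798) = -1.0325
y' = 0.5 − -2.0000·(cos 2.2548 − cos 2.8798) = 1.1681

(-1.0325, 1.1681, 2.2548)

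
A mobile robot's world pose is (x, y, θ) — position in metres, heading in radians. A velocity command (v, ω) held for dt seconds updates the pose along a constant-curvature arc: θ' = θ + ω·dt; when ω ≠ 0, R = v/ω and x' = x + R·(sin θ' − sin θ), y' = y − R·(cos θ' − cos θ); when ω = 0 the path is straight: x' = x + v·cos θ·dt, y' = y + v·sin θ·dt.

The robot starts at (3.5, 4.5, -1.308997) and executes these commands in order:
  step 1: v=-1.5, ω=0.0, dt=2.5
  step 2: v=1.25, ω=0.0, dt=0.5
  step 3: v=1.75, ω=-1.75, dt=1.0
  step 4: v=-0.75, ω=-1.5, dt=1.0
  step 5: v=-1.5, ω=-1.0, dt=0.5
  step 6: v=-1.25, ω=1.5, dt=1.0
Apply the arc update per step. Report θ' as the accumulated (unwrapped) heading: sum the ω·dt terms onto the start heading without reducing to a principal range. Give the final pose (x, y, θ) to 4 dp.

(2.7175, 4.0576, -3.5590)

step 1: θ'=-1.3090 (straight) → pose (2.5294, 8.1222, -1.3090)
step 2: θ'=-1.3090 (straight) → pose (2.6912, 7.5185, -1.3090)
step 3: θ'=-3.0590 (R=-1.0000) → pose (1.8078, 6.2631, -3.0590)
step 4: θ'=-4.5590 (R=0.5000) → pose (2.3431, 5.8412, -4.5590)
step 5: θ'=-5.0590 (R=1.5000) → pose (2.2716, 5.1025, -5.0590)
step 6: θ'=-3.5590 (R=-0.8333) → pose (2.7175, 4.0576, -3.5590)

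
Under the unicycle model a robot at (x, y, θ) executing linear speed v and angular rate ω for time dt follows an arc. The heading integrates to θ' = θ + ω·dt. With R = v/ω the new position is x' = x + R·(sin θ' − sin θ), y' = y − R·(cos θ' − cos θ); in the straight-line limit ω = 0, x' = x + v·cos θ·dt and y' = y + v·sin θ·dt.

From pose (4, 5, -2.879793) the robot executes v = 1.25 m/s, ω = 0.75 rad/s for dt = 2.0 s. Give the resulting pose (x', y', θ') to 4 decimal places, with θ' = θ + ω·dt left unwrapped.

(2.7950, 3.0737, -1.3798)

θ' = -2.8798 + 0.75·2.0 = -1.3798
R = v/ω = 1.25/0.75 = 1.6667
x' = 4 + 1.6667·(sin -1.3798 − sin -2.8798) = 2.7950
y' = 5 − 1.6667·(cos -1.3798 − cos -2.8798) = 3.0737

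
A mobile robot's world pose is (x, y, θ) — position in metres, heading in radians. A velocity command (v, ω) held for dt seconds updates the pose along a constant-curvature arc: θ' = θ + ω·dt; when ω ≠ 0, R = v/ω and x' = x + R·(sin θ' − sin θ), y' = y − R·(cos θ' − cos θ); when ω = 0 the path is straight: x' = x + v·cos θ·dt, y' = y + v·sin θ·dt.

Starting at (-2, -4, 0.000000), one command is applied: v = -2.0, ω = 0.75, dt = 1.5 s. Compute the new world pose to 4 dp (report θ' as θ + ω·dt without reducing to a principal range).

θ' = 0.0000 + 0.75·1.5 = 1.1250
R = v/ω = -2.0/0.75 = -2.6667
x' = -2 + -2.6667·(sin 1.1250 − sin 0.0000) = -4.4060
y' = -4 − -2.6667·(cos 1.1250 − cos 0.0000) = -5.5169

(-4.4060, -5.5169, 1.1250)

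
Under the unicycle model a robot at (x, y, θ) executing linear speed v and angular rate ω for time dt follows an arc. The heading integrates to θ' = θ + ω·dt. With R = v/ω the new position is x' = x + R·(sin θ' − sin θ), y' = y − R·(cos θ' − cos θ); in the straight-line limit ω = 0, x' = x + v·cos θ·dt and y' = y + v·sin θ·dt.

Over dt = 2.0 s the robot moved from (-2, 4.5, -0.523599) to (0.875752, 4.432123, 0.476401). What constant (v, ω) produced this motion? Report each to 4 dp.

Δθ = 0.476401 − -0.523599 = 1.000000
ω = Δθ/dt = 1.000000/2.0 = 0.5000
R = Δx/(sin θ' − sin θ) = 3.0000
v = R·ω = 3.0000·0.5000 = 1.5000

v = 1.5000, ω = 0.5000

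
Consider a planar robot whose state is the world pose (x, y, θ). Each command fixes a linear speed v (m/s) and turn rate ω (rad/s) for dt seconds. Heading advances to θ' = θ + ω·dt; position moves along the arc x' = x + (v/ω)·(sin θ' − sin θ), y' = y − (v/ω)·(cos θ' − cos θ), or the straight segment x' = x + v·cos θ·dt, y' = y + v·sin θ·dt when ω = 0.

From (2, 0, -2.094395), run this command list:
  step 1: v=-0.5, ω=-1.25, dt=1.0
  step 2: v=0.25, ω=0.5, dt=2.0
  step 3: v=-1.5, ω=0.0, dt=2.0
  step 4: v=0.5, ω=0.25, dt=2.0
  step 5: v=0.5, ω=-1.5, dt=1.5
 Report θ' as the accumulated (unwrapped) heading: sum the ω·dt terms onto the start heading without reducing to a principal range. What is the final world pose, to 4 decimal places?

step 1: θ'=-3.3444 (R=0.4000) → pose (2.4270, 0.1918, -3.3444)
step 2: θ'=-2.3444 (R=0.5000) → pose (1.9686, 0.0514, -2.3444)
step 3: θ'=-2.3444 (straight) → pose (4.0647, 2.1976, -2.3444)
step 4: θ'=-1.8444 (R=2.0000) → pose (3.5699, 1.3406, -1.8444)
step 5: θ'=-4.0944 (R=-0.3333) → pose (2.9773, 1.2375, -4.0944)

(2.9773, 1.2375, -4.0944)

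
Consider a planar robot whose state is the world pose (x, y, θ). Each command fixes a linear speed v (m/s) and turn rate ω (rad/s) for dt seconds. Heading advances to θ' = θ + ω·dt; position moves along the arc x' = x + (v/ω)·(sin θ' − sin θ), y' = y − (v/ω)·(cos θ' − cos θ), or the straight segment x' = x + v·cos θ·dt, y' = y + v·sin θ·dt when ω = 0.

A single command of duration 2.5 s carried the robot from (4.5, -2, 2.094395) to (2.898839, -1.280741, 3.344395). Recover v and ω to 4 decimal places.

Δθ = 3.344395 − 2.094395 = 1.250000
ω = Δθ/dt = 1.250000/2.5 = 0.5000
R = Δx/(sin θ' − sin θ) = 1.5000
v = R·ω = 1.5000·0.5000 = 0.7500

v = 0.7500, ω = 0.5000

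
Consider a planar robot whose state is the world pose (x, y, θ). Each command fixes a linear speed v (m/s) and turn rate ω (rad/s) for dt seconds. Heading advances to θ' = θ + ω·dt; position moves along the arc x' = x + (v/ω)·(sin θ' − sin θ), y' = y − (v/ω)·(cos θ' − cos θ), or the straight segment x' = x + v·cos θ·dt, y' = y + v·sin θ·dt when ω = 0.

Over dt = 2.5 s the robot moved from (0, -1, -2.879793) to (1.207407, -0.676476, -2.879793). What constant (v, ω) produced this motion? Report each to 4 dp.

Δθ = -2.879793 − -2.879793 = 0.000000
ω = Δθ/dt = 0.000000/2.5 = 0.0000
ω = 0 → v = (Δx·cos θ + Δy·sin θ)/dt = -0.5000

v = -0.5000, ω = 0.0000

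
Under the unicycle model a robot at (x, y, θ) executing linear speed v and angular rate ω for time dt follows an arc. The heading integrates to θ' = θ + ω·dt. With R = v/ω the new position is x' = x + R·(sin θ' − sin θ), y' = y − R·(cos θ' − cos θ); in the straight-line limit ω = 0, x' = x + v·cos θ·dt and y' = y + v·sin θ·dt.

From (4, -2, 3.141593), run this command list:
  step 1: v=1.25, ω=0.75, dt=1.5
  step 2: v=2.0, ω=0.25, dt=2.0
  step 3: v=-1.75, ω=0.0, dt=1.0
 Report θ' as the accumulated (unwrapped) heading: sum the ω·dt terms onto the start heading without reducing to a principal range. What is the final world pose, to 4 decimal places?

step 1: θ'=4.2666 (R=1.6667) → pose (2.4962, -2.9480, 4.2666)
step 2: θ'=4.7666 (R=8.0000) → pose (1.7261, -6.8309, 4.7666)
step 3: θ'=4.7666 (straight) → pose (1.6313, -5.0834, 4.7666)

(1.6313, -5.0834, 4.7666)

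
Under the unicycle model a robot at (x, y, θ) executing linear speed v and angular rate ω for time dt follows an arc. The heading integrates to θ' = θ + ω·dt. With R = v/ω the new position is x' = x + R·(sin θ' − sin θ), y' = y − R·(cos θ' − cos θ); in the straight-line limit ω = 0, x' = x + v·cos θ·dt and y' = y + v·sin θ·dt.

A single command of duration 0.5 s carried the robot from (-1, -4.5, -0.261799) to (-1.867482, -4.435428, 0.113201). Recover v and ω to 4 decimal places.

v = -1.7500, ω = 0.7500

Δθ = 0.113201 − -0.261799 = 0.375000
ω = Δθ/dt = 0.375000/0.5 = 0.7500
R = Δx/(sin θ' − sin θ) = -2.3333
v = R·ω = -2.3333·0.7500 = -1.7500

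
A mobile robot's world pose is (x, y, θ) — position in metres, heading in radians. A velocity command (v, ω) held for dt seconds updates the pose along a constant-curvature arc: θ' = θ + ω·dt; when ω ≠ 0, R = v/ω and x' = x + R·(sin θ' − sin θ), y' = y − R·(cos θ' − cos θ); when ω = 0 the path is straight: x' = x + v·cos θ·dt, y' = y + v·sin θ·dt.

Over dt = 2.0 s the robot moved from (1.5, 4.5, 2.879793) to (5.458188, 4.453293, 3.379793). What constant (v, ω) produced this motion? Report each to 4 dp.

Δθ = 3.379793 − 2.879793 = 0.500000
ω = Δθ/dt = 0.500000/2.0 = 0.2500
R = Δx/(sin θ' − sin θ) = -8.0000
v = R·ω = -8.0000·0.2500 = -2.0000

v = -2.0000, ω = 0.2500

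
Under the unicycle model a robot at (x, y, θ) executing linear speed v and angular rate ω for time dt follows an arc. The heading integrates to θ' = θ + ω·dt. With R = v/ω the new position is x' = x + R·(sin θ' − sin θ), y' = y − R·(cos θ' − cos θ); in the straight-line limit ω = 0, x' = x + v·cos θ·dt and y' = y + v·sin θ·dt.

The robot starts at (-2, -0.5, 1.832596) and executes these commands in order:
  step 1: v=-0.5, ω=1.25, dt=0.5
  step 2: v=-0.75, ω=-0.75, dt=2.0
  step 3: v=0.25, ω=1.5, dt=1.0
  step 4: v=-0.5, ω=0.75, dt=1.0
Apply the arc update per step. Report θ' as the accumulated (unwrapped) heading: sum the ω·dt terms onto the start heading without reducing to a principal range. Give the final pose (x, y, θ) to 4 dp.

step 1: θ'=2.4576 (R=-0.4000) → pose (-1.8664, -0.7065, 2.4576)
step 2: θ'=0.9576 (R=1.0000) → pose (-1.6805, -2.0570, 0.9576)
step 3: θ'=2.4576 (R=0.1667) → pose (-1.7115, -1.8319, 2.4576)
step 4: θ'=3.2076 (R=-0.6667) → pose (-1.2462, -1.9805, 3.2076)

(-1.2462, -1.9805, 3.2076)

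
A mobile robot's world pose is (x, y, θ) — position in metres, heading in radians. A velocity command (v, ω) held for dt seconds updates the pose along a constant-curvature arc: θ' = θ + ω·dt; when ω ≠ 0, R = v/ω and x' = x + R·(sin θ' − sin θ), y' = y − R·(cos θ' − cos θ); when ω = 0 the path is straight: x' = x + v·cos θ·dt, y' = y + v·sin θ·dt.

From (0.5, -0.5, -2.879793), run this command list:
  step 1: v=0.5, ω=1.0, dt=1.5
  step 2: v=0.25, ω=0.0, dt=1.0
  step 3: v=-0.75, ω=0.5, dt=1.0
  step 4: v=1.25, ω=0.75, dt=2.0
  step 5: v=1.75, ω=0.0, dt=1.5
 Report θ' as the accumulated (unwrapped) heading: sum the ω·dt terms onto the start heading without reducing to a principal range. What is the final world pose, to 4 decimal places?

(4.2583, 0.5794, 0.6202)

step 1: θ'=-1.3798 (R=0.5000) → pose (0.1385, -1.0779, -1.3798)
step 2: θ'=-1.3798 (straight) → pose (0.1860, -1.3233, -1.3798)
step 3: θ'=-0.8798 (R=-1.5000) → pose (-0.1308, -0.6521, -0.8798)
step 4: θ'=0.6202 (R=1.6667) → pose (2.1222, -0.9462, 0.6202)
step 5: θ'=0.6202 (straight) → pose (4.2583, 0.5794, 0.6202)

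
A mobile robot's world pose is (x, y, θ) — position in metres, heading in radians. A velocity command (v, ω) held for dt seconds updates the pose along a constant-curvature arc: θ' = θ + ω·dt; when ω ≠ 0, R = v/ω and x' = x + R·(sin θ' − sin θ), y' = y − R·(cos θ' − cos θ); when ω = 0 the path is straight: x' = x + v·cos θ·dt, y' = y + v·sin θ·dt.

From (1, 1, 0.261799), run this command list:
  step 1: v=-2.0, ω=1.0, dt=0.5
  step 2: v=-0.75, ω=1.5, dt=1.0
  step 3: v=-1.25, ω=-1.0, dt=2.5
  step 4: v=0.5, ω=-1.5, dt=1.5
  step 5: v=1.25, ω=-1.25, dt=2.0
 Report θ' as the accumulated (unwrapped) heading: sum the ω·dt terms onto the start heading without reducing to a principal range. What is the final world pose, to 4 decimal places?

(-2.6073, -1.6987, -4.9882)

step 1: θ'=0.7618 (R=-2.0000) → pose (0.1372, 0.5153, 0.7618)
step 2: θ'=2.2618 (R=-0.5000) → pose (0.0970, -0.1651, 2.2618)
step 3: θ'=-0.2382 (R=1.2500) → pose (-1.1612, -2.1765, -0.2382)
step 4: θ'=-2.4882 (R=-0.3333) → pose (-1.0372, -2.7651, -2.4882)
step 5: θ'=-4.9882 (R=-1.0000) → pose (-2.6073, -1.6987, -4.9882)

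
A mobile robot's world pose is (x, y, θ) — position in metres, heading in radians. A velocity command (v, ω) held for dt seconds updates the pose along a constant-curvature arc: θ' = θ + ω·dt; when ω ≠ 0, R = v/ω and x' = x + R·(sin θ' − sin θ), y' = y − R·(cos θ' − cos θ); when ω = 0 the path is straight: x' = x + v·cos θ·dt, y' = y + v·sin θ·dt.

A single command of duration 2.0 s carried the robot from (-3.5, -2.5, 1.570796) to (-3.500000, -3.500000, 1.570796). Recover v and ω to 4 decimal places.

Δθ = 1.570796 − 1.570796 = 0.000000
ω = Δθ/dt = 0.000000/2.0 = 0.0000
ω = 0 → v = (Δx·cos θ + Δy·sin θ)/dt = -0.5000

v = -0.5000, ω = 0.0000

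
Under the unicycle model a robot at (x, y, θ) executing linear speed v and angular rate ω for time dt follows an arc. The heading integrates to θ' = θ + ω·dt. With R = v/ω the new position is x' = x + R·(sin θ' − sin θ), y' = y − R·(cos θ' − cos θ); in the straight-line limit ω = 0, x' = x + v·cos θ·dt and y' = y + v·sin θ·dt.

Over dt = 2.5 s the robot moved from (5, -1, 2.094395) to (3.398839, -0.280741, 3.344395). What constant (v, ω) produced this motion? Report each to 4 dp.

Δθ = 3.344395 − 2.094395 = 1.250000
ω = Δθ/dt = 1.250000/2.5 = 0.5000
R = Δx/(sin θ' − sin θ) = 1.5000
v = R·ω = 1.5000·0.5000 = 0.7500

v = 0.7500, ω = 0.5000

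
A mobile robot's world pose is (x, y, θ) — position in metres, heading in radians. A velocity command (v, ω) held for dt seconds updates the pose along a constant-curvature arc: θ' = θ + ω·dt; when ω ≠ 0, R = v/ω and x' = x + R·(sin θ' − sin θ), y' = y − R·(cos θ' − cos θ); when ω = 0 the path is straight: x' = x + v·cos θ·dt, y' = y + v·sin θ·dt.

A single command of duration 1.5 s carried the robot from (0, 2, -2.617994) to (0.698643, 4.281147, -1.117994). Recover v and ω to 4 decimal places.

v = -1.7500, ω = 1.0000

Δθ = -1.117994 − -2.617994 = 1.500000
ω = Δθ/dt = 1.500000/1.5 = 1.0000
R = −Δy/(cos θ' − cos θ) = -1.7500
v = R·ω = -1.7500·1.0000 = -1.7500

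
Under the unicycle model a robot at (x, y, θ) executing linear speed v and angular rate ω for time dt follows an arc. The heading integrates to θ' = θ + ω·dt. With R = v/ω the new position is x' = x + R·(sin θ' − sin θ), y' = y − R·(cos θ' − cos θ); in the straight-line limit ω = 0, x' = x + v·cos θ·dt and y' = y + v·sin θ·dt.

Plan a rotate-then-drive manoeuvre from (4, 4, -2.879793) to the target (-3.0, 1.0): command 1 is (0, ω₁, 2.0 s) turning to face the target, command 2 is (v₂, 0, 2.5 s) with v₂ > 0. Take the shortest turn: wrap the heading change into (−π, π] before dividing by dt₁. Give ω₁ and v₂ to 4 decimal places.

ω₁ = 0.0715, v₂ = 3.0463

heading to target = atan2(1−4, -3−4) = -2.7367
Δθ = wrap(-2.7367 − -2.8798) = 0.1431; ω₁ = Δθ/dt₁ = 0.0715
distance = √((-3−4)² + (1−4)²) = 7.6158; v₂ = distance/dt₂ = 3.0463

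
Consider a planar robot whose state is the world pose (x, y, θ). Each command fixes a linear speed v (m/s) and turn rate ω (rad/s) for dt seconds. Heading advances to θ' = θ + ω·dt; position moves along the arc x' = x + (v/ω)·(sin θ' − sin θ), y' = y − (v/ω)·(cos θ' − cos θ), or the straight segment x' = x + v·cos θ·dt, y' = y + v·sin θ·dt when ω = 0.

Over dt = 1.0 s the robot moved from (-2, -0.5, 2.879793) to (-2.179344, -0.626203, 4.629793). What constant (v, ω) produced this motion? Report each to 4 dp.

Δθ = 4.629793 − 2.879793 = 1.750000
ω = Δθ/dt = 1.750000/1.0 = 1.7500
R = Δx/(sin θ' − sin θ) = 0.1429
v = R·ω = 0.1429·1.7500 = 0.2500

v = 0.2500, ω = 1.7500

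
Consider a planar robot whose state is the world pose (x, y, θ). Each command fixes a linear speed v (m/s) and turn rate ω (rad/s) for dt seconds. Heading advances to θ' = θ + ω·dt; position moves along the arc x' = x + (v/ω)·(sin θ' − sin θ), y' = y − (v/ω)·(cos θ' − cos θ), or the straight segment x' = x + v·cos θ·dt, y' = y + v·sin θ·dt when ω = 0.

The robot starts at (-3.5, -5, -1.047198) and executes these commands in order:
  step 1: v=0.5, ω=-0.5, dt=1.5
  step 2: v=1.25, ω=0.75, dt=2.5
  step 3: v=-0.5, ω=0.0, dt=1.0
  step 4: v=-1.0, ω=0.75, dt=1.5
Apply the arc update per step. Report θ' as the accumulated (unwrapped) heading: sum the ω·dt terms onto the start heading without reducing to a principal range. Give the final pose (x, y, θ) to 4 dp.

(-3.2768, -8.6487, 1.2028)

step 1: θ'=-1.7972 (R=-1.0000) → pose (-3.3915, -5.7245, -1.7972)
step 2: θ'=0.0778 (R=1.6667) → pose (-1.6379, -7.7602, 0.0778)
step 3: θ'=0.0778 (straight) → pose (-2.1364, -7.7991, 0.0778)
step 4: θ'=1.2028 (R=-1.3333) → pose (-3.2768, -8.6487, 1.2028)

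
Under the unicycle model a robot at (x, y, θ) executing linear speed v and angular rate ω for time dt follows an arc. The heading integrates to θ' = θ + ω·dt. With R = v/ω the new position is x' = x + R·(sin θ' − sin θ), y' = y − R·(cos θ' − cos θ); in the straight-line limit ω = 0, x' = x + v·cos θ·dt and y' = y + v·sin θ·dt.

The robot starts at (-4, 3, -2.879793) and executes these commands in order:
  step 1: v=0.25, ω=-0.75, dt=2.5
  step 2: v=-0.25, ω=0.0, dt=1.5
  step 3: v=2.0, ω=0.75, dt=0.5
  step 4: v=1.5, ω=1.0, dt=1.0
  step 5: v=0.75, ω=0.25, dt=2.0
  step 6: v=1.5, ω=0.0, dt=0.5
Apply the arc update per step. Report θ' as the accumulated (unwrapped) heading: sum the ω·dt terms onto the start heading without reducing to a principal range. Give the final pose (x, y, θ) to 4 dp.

(-7.8516, 4.7014, -2.8798)

step 1: θ'=-4.7548 (R=-0.3333) → pose (-4.4193, 3.3361, -4.7548)
step 2: θ'=-4.7548 (straight) → pose (-4.4352, 2.9614, -4.7548)
step 3: θ'=-4.3798 (R=2.6667) → pose (-4.5789, 3.9451, -4.3798)
step 4: θ'=-3.3798 (R=1.5000) → pose (-5.6428, 4.9130, -3.3798)
step 5: θ'=-2.8798 (R=3.0000) → pose (-7.1271, 4.8955, -2.8798)
step 6: θ'=-2.8798 (straight) → pose (-7.8516, 4.7014, -2.8798)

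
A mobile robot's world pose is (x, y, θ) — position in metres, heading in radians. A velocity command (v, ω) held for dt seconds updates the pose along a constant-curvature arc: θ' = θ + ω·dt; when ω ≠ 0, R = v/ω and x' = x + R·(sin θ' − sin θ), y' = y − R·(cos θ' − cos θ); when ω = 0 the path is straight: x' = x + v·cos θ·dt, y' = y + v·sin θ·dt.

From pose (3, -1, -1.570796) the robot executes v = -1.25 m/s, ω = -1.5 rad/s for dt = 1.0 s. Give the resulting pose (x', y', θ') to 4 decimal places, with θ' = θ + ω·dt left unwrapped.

θ' = -1.5708 + -1.5·1.0 = -3.0708
R = v/ω = -1.25/-1.5 = 0.8333
x' = 3 + 0.8333·(sin -3.0708 − sin -1.5708) = 3.7744
y' = -1 − 0.8333·(cos -3.0708 − cos -1.5708) = -0.1688

(3.7744, -0.1688, -3.0708)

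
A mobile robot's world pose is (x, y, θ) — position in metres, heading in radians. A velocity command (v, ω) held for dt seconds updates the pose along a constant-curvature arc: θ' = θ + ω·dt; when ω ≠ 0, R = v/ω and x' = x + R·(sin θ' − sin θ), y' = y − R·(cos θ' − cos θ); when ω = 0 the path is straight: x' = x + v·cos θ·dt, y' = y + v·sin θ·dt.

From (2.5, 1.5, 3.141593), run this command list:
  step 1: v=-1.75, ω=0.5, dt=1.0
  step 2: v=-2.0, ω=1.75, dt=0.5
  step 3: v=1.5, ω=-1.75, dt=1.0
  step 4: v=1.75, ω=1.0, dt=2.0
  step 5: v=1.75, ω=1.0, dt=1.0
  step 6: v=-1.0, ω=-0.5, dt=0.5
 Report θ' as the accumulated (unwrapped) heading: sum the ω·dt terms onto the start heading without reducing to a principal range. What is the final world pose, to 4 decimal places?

(1.6915, -0.7733, 5.5166)

step 1: θ'=3.6416 (R=-3.5000) → pose (4.1780, 1.9285, 3.6416)
step 2: θ'=4.5166 (R=-1.1429) → pose (4.7511, 2.7091, 4.5166)
step 3: θ'=2.7666 (R=-0.8571) → pose (3.5964, 2.0782, 2.7666)
step 4: θ'=4.7666 (R=1.7500) → pose (1.2080, 0.3551, 4.7666)
step 5: θ'=5.7666 (R=1.7500) → pose (2.0910, -1.0718, 5.7666)
step 6: θ'=5.5166 (R=2.0000) → pose (1.6915, -0.7733, 5.5166)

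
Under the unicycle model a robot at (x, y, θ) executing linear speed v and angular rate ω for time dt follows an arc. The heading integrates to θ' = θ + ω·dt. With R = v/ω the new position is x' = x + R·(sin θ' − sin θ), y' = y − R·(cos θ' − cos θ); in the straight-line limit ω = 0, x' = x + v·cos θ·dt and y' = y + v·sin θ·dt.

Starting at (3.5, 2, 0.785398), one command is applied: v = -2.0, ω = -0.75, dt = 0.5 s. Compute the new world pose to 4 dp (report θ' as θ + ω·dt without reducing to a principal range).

θ' = 0.7854 + -0.75·0.5 = 0.4104
R = v/ω = -2.0/-0.75 = 2.6667
x' = 3.5 + 2.6667·(sin 0.4104 − sin 0.7854) = 2.6783
y' = 2 − 2.6667·(cos 0.4104 − cos 0.7854) = 1.4404

(2.6783, 1.4404, 0.4104)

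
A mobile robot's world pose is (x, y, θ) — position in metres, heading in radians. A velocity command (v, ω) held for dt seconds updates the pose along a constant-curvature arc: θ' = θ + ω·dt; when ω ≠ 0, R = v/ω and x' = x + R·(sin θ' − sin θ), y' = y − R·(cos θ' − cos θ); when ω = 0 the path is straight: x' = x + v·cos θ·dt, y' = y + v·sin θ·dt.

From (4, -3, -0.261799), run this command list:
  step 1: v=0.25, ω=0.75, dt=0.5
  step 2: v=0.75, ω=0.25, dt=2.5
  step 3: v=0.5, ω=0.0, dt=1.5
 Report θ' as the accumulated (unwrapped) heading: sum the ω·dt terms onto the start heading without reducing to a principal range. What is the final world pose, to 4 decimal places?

step 1: θ'=0.1132 (R=0.3333) → pose (4.1239, -3.0092, 0.1132)
step 2: θ'=0.7382 (R=3.0000) → pose (5.8039, -2.2475, 0.7382)
step 3: θ'=0.7382 (straight) → pose (6.3587, -1.7427, 0.7382)

(6.3587, -1.7427, 0.7382)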